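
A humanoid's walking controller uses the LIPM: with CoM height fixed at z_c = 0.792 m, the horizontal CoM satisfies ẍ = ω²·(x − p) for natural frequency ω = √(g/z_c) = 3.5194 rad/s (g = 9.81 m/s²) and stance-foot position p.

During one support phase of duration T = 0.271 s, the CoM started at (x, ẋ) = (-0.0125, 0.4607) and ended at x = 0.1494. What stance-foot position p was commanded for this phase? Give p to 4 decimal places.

ωT = 3.5194·0.271 = 0.953757; cosh(ωT) = 1.490367, sinh(ωT) = 1.105076
x(T) = p + (x₀−p)·cosh(ωT) + (ẋ₀/ω)·sinh(ωT) ⇒ p·(1 − cosh) = x(T) − x₀·cosh − (ẋ₀/ω)·sinh
numerator   = 0.1494 − (-0.0125)·1.490367 − (0.4607/3.5194)·1.105076 = 0.023372
denominator = 1 − 1.490367 = -0.490367
p = 0.023372 / -0.490367 = -0.0477

p = -0.0477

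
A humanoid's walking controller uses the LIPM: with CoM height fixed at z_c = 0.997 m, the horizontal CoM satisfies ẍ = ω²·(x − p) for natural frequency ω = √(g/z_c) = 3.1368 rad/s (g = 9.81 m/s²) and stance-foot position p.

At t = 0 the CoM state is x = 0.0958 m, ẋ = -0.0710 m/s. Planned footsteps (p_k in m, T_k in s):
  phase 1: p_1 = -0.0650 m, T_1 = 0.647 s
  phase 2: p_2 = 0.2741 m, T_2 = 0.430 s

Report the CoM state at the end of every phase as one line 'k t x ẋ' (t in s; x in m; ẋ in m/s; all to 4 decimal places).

1 0.6470 0.4728 1.6114
2 1.0770 1.6056 4.4331

phase 1: p=-0.0650, T=0.647, ωT=2.029510, cosh=3.870877, sinh=3.739477; start (x,ẋ)=(0.095800, -0.071000) → end (x,ẋ)=(0.472796, 1.611350)
phase 2: p=0.2741, T=0.430, ωT=1.348824, cosh=2.056219, sinh=1.796673; start (x,ẋ)=(0.472796, 1.611350) → end (x,ẋ)=(1.605599, 4.433098)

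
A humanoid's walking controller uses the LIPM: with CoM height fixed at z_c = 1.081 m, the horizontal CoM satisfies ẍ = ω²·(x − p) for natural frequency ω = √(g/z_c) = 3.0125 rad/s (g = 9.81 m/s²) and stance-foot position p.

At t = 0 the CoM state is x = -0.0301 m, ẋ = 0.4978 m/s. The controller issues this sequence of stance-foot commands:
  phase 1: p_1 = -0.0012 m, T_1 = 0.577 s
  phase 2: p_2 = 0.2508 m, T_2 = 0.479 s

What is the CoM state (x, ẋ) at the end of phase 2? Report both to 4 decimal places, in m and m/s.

phase 1: p=-0.0012, T=0.577, ωT=1.738212, cosh=2.931501, sinh=2.755667; start (x,ẋ)=(-0.030100, 0.497800) → end (x,ẋ)=(0.369439, 1.219390)
phase 2: p=0.2508, T=0.479, ωT=1.442988, cosh=2.234772, sinh=1.998552; start (x,ẋ)=(0.369439, 1.219390) → end (x,ẋ)=(1.324899, 3.439342)

x = 1.3249, ẋ = 3.4393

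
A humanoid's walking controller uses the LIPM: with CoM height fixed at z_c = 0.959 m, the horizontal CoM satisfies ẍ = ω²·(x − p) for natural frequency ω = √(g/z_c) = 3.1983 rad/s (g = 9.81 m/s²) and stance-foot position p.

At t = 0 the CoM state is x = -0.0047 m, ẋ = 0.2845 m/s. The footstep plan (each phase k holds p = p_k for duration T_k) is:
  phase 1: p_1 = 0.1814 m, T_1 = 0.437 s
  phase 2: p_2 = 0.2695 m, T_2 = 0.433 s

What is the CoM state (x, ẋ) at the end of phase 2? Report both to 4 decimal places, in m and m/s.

phase 1: p=0.1814, T=0.437, ωT=1.397657, cosh=2.146443, sinh=1.899267; start (x,ẋ)=(-0.004700, 0.284500) → end (x,ẋ)=(-0.049107, -0.519788)
phase 2: p=0.2695, T=0.433, ωT=1.384864, cosh=2.122320, sinh=1.871962; start (x,ẋ)=(-0.049107, -0.519788) → end (x,ẋ)=(-0.710916, -3.010684)

x = -0.7109, ẋ = -3.0107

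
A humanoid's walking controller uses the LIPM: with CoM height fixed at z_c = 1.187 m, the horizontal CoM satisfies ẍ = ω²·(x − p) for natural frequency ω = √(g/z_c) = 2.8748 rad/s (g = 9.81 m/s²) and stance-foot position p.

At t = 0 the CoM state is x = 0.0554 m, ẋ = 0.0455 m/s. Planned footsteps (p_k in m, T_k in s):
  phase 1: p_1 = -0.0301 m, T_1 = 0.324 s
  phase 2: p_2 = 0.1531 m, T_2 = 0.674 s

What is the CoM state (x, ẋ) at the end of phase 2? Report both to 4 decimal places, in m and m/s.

x = 0.3987, ẋ = 0.7705

phase 1: p=-0.0301, T=0.324, ωT=0.931435, cosh=1.466069, sinh=1.072081; start (x,ẋ)=(0.055400, 0.045500) → end (x,ẋ)=(0.112217, 0.330219)
phase 2: p=0.1531, T=0.674, ωT=1.937615, cosh=3.543111, sinh=3.399064; start (x,ẋ)=(0.112217, 0.330219) → end (x,ẋ)=(0.398686, 0.770507)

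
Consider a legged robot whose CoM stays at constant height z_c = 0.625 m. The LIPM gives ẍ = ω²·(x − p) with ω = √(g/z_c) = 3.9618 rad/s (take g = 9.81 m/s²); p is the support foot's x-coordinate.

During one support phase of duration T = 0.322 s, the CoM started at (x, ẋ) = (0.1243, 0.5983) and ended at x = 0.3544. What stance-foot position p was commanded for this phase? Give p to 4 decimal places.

p = 0.1450

ωT = 3.9618·0.322 = 1.275700; cosh(ωT) = 1.930221, sinh(ωT) = 1.650985
x(T) = p + (x₀−p)·cosh(ωT) + (ẋ₀/ω)·sinh(ωT) ⇒ p·(1 − cosh) = x(T) − x₀·cosh − (ẋ₀/ω)·sinh
numerator   = 0.3544 − (0.1243)·1.930221 − (0.5983/3.9618)·1.650985 = -0.134854
denominator = 1 − 1.930221 = -0.930221
p = -0.134854 / -0.930221 = 0.1450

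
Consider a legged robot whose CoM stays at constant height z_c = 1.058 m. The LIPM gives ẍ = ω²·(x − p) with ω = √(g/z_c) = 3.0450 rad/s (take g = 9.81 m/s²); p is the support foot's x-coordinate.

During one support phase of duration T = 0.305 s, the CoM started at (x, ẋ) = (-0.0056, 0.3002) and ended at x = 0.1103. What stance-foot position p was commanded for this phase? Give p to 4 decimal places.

p = -0.0285

ωT = 3.0450·0.305 = 0.928725; cosh(ωT) = 1.463168, sinh(ωT) = 1.068111
x(T) = p + (x₀−p)·cosh(ωT) + (ẋ₀/ω)·sinh(ωT) ⇒ p·(1 − cosh) = x(T) − x₀·cosh − (ẋ₀/ω)·sinh
numerator   = 0.1103 − (-0.0056)·1.463168 − (0.3002/3.0450)·1.068111 = 0.013191
denominator = 1 − 1.463168 = -0.463168
p = 0.013191 / -0.463168 = -0.0285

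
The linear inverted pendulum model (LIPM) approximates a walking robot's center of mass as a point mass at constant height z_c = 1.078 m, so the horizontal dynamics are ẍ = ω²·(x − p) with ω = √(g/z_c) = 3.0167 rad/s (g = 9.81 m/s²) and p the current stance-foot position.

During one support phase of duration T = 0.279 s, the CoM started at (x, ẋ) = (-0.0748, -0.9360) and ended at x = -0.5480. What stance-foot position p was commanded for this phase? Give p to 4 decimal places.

ωT = 3.0167·0.279 = 0.841659; cosh(ωT) = 1.375604, sinh(ωT) = 0.944609
x(T) = p + (x₀−p)·cosh(ωT) + (ẋ₀/ω)·sinh(ωT) ⇒ p·(1 − cosh) = x(T) − x₀·cosh − (ẋ₀/ω)·sinh
numerator   = -0.5480 − (-0.0748)·1.375604 − (-0.9360/3.0167)·0.944609 = -0.152018
denominator = 1 − 1.375604 = -0.375604
p = -0.152018 / -0.375604 = 0.4047

p = 0.4047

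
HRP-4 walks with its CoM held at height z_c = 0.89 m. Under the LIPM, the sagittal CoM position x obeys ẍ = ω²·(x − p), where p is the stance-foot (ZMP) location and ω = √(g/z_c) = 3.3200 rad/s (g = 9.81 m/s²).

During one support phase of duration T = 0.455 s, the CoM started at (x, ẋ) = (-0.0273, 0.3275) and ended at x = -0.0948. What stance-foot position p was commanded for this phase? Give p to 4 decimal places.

p = 0.1763

ωT = 3.3200·0.455 = 1.510600; cosh(ωT) = 2.375113, sinh(ωT) = 2.154335
x(T) = p + (x₀−p)·cosh(ωT) + (ẋ₀/ω)·sinh(ωT) ⇒ p·(1 − cosh) = x(T) − x₀·cosh − (ẋ₀/ω)·sinh
numerator   = -0.0948 − (-0.0273)·2.375113 − (0.3275/3.3200)·2.154335 = -0.242473
denominator = 1 − 2.375113 = -1.375113
p = -0.242473 / -1.375113 = 0.1763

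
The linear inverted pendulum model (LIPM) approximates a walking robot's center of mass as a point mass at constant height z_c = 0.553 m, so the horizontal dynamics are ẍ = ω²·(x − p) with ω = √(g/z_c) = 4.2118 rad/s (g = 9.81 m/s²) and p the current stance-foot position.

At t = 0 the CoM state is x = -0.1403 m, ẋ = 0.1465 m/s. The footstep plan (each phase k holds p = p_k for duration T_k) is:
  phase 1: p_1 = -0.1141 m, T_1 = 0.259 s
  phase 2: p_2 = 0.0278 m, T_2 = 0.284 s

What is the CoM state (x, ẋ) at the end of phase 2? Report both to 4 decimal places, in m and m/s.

x = -0.1892, ẋ = -0.7070

phase 1: p=-0.1141, T=0.259, ωT=1.090856, cosh=1.656375, sinh=1.320446; start (x,ẋ)=(-0.140300, 0.146500) → end (x,ẋ)=(-0.111568, 0.096949)
phase 2: p=0.0278, T=0.284, ωT=1.196151, cosh=1.804859, sinh=1.502504; start (x,ẋ)=(-0.111568, 0.096949) → end (x,ẋ)=(-0.189154, -0.706974)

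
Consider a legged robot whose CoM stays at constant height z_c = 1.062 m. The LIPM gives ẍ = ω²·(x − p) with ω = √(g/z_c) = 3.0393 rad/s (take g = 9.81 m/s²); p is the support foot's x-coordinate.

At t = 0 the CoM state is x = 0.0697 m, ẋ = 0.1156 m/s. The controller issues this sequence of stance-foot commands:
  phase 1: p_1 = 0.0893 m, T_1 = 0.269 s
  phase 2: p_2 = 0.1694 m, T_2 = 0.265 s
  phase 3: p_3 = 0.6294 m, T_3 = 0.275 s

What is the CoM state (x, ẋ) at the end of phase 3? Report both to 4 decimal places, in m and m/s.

phase 1: p=0.0893, T=0.269, ωT=0.817572, cosh=1.353248, sinh=0.911745; start (x,ẋ)=(0.069700, 0.115600) → end (x,ẋ)=(0.097455, 0.102123)
phase 2: p=0.1694, T=0.265, ωT=0.805415, cosh=1.342263, sinh=0.895361; start (x,ẋ)=(0.097455, 0.102123) → end (x,ẋ)=(0.102915, -0.058707)
phase 3: p=0.6294, T=0.275, ωT=0.835808, cosh=1.370100, sinh=0.936576; start (x,ẋ)=(0.102915, -0.058707) → end (x,ẋ)=(-0.110028, -1.579093)

x = -0.1100, ẋ = -1.5791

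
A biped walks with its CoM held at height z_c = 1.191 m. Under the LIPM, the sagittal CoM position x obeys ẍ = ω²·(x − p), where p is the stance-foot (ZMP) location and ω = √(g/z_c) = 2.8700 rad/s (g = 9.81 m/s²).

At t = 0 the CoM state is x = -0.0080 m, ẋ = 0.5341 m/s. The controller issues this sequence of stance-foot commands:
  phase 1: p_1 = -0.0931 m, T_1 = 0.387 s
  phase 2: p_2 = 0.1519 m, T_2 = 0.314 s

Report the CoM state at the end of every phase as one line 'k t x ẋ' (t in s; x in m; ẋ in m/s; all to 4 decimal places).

phase 1: p=-0.0931, T=0.387, ωT=1.110690, cosh=1.682892, sinh=1.353561; start (x,ẋ)=(-0.008000, 0.534100) → end (x,ẋ)=(0.302008, 1.229422)
phase 2: p=0.1519, T=0.314, ωT=0.901180, cosh=1.434299, sinh=1.028208; start (x,ẋ)=(0.302008, 1.229422) → end (x,ẋ)=(0.807654, 2.206323)

1 0.3870 0.3020 1.2294
2 0.7010 0.8077 2.2063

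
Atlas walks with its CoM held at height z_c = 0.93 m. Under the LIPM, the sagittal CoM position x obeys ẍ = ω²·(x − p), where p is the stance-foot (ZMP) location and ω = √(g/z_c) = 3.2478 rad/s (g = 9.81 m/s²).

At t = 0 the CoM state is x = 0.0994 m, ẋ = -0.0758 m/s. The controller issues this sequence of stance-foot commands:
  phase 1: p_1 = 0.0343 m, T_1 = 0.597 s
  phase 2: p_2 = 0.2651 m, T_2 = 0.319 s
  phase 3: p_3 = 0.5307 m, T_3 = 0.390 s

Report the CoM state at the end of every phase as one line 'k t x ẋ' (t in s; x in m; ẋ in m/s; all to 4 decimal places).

phase 1: p=0.0343, T=0.597, ωT=1.938937, cosh=3.547606, sinh=3.403749; start (x,ẋ)=(0.099400, -0.075800) → end (x,ẋ)=(0.185809, 0.450752)
phase 2: p=0.2651, T=0.319, ωT=1.036048, cosh=1.586456, sinh=1.231602; start (x,ẋ)=(0.185809, 0.450752) → end (x,ẋ)=(0.310239, 0.397937)
phase 3: p=0.5307, T=0.390, ωT=1.266642, cosh=1.915346, sinh=1.633570; start (x,ẋ)=(0.310239, 0.397937) → end (x,ẋ)=(0.308595, -0.407469)

1 0.5970 0.1858 0.4508
2 0.9160 0.3102 0.3979
3 1.3060 0.3086 -0.4075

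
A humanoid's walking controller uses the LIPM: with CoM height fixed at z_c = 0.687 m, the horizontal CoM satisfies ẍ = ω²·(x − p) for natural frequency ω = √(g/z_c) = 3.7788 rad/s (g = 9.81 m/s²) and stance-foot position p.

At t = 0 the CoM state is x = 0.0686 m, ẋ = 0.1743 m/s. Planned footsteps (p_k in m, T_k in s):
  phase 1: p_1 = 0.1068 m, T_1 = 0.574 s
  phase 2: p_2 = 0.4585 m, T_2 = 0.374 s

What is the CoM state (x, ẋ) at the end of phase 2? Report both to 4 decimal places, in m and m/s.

x = -0.1656, ẋ = -2.0261

phase 1: p=0.1068, T=0.574, ωT=2.169031, cosh=4.432046, sinh=4.317757; start (x,ẋ)=(0.068600, 0.174300) → end (x,ẋ)=(0.136656, 0.149237)
phase 2: p=0.4585, T=0.374, ωT=1.413271, cosh=2.176361, sinh=1.933015; start (x,ẋ)=(0.136656, 0.149237) → end (x,ẋ)=(-0.165609, -2.026112)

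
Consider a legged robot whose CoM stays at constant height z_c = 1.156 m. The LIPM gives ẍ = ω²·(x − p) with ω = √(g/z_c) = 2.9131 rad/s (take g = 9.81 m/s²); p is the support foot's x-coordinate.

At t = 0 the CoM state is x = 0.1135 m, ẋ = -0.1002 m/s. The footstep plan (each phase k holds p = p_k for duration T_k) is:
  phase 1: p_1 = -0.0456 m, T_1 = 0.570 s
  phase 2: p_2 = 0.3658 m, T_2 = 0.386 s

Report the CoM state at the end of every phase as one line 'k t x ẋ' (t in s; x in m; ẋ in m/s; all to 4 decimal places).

1 0.5700 0.3009 0.9022
2 0.9560 0.6817 1.2748

phase 1: p=-0.0456, T=0.570, ωT=1.660467, cosh=2.725909, sinh=2.535859; start (x,ẋ)=(0.113500, -0.100200) → end (x,ẋ)=(0.300868, 0.902169)
phase 2: p=0.3658, T=0.386, ωT=1.124457, cosh=1.701686, sinh=1.376857; start (x,ẋ)=(0.300868, 0.902169) → end (x,ẋ)=(0.681710, 1.274771)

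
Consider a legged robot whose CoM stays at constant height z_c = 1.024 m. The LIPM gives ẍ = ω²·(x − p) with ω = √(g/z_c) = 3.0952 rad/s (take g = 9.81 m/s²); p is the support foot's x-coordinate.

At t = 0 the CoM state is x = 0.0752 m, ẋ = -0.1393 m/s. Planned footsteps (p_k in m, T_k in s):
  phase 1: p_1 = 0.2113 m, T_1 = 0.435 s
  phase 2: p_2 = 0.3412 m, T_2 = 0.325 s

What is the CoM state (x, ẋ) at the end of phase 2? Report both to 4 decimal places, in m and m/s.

phase 1: p=0.2113, T=0.435, ωT=1.346412, cosh=2.051891, sinh=1.791719; start (x,ẋ)=(0.075200, -0.139300) → end (x,ẋ)=(-0.148599, -1.040602)
phase 2: p=0.3412, T=0.325, ωT=1.005940, cosh=1.550089, sinh=1.184388; start (x,ẋ)=(-0.148599, -1.040602) → end (x,ẋ)=(-0.816221, -3.408588)

x = -0.8162, ẋ = -3.4086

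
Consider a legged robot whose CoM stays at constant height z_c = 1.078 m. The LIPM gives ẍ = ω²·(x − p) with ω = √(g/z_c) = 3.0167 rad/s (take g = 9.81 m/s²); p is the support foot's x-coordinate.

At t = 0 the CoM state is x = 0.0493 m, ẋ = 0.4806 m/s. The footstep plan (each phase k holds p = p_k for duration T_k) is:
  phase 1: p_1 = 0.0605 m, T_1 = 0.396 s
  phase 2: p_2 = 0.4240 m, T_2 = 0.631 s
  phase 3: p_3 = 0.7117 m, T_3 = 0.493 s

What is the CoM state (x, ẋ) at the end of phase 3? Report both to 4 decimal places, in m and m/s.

x = 1.9003, ẋ = 3.8240

phase 1: p=0.0605, T=0.396, ωT=1.194613, cosh=1.802551, sinh=1.499730; start (x,ẋ)=(0.049300, 0.480600) → end (x,ẋ)=(0.279238, 0.815634)
phase 2: p=0.4240, T=0.631, ωT=1.903538, cosh=3.429315, sinh=3.280274; start (x,ẋ)=(0.279238, 0.815634) → end (x,ẋ)=(0.814464, 1.364561)
phase 3: p=0.7117, T=0.493, ωT=1.487233, cosh=2.325416, sinh=2.099419; start (x,ẋ)=(0.814464, 1.364561) → end (x,ẋ)=(1.900310, 3.824006)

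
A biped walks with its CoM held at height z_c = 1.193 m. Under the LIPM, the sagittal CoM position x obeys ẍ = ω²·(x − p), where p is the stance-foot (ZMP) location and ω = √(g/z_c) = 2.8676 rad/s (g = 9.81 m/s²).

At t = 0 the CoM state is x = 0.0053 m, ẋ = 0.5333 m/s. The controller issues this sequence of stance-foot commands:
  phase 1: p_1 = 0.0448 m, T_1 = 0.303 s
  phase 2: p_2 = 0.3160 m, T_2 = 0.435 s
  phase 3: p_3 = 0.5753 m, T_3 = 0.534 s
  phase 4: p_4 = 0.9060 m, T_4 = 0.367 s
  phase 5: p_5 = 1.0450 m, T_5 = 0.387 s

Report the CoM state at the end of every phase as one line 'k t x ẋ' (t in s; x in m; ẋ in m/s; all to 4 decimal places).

1 0.3030 0.1721 0.6363
2 0.7380 0.3993 0.5401
3 1.2720 0.5645 0.1949
4 1.6390 0.4427 -0.9187
5 2.0260 -0.4011 -3.8803

phase 1: p=0.0448, T=0.303, ωT=0.868883, cosh=1.401833, sinh=0.982413; start (x,ẋ)=(0.005300, 0.533300) → end (x,ẋ)=(0.172131, 0.636319)
phase 2: p=0.3160, T=0.435, ωT=1.247406, cosh=1.884275, sinh=1.597026; start (x,ẋ)=(0.172131, 0.636319) → end (x,ẋ)=(0.399291, 0.540134)
phase 3: p=0.5753, T=0.534, ωT=1.531298, cosh=2.420216, sinh=2.203961; start (x,ẋ)=(0.399291, 0.540134) → end (x,ẋ)=(0.564453, 0.194851)
phase 4: p=0.9060, T=0.367, ωT=1.052409, cosh=1.606820, sinh=1.257724; start (x,ẋ)=(0.564453, 0.194851) → end (x,ẋ)=(0.442657, -0.918749)
phase 5: p=1.0450, T=0.387, ωT=1.109761, cosh=1.681636, sinh=1.351998; start (x,ẋ)=(0.442657, -0.918749) → end (x,ẋ)=(-0.401087, -3.880277)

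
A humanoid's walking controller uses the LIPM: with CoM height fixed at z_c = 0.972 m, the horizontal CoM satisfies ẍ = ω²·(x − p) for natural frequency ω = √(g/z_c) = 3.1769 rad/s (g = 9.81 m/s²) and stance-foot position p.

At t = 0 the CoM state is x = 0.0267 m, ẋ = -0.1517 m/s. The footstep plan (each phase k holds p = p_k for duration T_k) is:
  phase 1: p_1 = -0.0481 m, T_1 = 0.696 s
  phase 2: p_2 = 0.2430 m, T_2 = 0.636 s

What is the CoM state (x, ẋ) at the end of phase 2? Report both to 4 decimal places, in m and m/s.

x = 0.0577, ẋ = -0.4717

phase 1: p=-0.0481, T=0.696, ωT=2.211122, cosh=4.617766, sinh=4.508188; start (x,ẋ)=(0.026700, -0.151700) → end (x,ẋ)=(0.082039, 0.370775)
phase 2: p=0.2430, T=0.636, ωT=2.020508, cosh=3.837373, sinh=3.704785; start (x,ẋ)=(0.082039, 0.370775) → end (x,ẋ)=(0.057716, -0.471670)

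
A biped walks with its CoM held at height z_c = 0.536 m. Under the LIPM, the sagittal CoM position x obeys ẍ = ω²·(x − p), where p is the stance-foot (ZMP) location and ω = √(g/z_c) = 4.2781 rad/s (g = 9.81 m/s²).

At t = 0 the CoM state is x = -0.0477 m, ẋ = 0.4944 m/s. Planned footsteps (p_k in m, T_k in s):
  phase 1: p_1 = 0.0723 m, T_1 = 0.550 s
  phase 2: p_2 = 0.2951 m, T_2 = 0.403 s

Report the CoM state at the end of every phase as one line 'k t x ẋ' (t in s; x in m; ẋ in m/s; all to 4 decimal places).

phase 1: p=0.0723, T=0.550, ωT=2.352955, cosh=5.305844, sinh=5.210756; start (x,ẋ)=(-0.047700, 0.494400) → end (x,ẋ)=(0.037781, -0.051847)
phase 2: p=0.2951, T=0.403, ωT=1.724074, cosh=2.892833, sinh=2.714495; start (x,ẋ)=(0.037781, -0.051847) → end (x,ẋ)=(-0.482177, -3.138195)

1 0.5500 0.0378 -0.0518
2 0.9530 -0.4822 -3.1382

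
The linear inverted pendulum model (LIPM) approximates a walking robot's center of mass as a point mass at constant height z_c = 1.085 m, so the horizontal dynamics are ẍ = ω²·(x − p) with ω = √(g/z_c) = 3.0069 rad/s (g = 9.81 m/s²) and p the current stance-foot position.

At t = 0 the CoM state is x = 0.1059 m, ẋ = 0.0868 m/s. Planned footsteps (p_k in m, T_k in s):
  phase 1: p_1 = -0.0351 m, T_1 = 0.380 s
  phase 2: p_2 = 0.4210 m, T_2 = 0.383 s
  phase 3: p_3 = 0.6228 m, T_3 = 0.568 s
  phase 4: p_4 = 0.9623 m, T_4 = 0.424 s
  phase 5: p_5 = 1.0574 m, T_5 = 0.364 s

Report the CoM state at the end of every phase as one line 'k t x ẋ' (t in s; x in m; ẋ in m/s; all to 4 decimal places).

1 0.3800 0.2490 0.7469
2 0.7630 0.4755 0.5633
3 1.3310 0.7028 0.4228
4 1.7550 0.6936 -0.4718
5 2.1190 0.2449 -2.2349

phase 1: p=-0.0351, T=0.380, ωT=1.142622, cosh=1.726980, sinh=1.407998; start (x,ẋ)=(0.105900, 0.086800) → end (x,ẋ)=(0.249049, 0.746855)
phase 2: p=0.4210, T=0.383, ωT=1.151643, cosh=1.739751, sinh=1.423634; start (x,ẋ)=(0.249049, 0.746855) → end (x,ẋ)=(0.475450, 0.563265)
phase 3: p=0.6228, T=0.568, ωT=1.707919, cosh=2.849356, sinh=2.668113; start (x,ẋ)=(0.475450, 0.563265) → end (x,ẋ)=(0.702750, 0.422793)
phase 4: p=0.9623, T=0.424, ωT=1.274926, cosh=1.928943, sinh=1.649492; start (x,ẋ)=(0.702750, 0.422793) → end (x,ẋ)=(0.693574, -0.471786)
phase 5: p=1.0574, T=0.364, ωT=1.094512, cosh=1.661213, sinh=1.326510; start (x,ẋ)=(0.693574, -0.471786) → end (x,ẋ)=(0.244877, -2.234921)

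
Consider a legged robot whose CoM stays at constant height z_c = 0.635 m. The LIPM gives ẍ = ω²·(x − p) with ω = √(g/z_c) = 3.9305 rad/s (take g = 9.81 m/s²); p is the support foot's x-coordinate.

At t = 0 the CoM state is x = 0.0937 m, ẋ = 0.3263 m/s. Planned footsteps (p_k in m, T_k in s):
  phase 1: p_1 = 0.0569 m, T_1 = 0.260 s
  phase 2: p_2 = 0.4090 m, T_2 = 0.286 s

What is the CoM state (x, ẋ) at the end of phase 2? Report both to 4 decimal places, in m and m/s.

phase 1: p=0.0569, T=0.260, ωT=1.021930, cosh=1.569226, sinh=1.209326; start (x,ẋ)=(0.093700, 0.326300) → end (x,ẋ)=(0.215043, 0.686958)
phase 2: p=0.4090, T=0.286, ωT=1.124123, cosh=1.701227, sinh=1.376290; start (x,ẋ)=(0.215043, 0.686958) → end (x,ẋ)=(0.319577, 0.119459)

x = 0.3196, ẋ = 0.1195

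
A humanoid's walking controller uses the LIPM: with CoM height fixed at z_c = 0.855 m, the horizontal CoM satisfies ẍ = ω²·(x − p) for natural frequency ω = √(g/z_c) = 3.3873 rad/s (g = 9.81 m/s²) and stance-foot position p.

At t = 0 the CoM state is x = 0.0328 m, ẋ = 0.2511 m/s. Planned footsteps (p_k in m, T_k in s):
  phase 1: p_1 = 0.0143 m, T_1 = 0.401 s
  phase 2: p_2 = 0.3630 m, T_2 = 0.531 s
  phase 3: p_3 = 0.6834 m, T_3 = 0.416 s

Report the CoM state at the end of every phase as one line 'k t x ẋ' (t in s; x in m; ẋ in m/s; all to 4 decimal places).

1 0.4010 0.1873 0.6344
2 0.9320 0.3680 0.2204
3 1.3480 0.1246 -1.5778

phase 1: p=0.0143, T=0.401, ωT=1.358307, cosh=2.073350, sinh=1.816254; start (x,ẋ)=(0.032800, 0.251100) → end (x,ẋ)=(0.187296, 0.634434)
phase 2: p=0.3630, T=0.531, ωT=1.798656, cosh=3.103523, sinh=2.938001; start (x,ẋ)=(0.187296, 0.634434) → end (x,ẋ)=(0.367979, 0.220388)
phase 3: p=0.6834, T=0.416, ωT=1.409117, cosh=2.168349, sinh=1.923990; start (x,ẋ)=(0.367979, 0.220388) → end (x,ẋ)=(0.124637, -1.577765)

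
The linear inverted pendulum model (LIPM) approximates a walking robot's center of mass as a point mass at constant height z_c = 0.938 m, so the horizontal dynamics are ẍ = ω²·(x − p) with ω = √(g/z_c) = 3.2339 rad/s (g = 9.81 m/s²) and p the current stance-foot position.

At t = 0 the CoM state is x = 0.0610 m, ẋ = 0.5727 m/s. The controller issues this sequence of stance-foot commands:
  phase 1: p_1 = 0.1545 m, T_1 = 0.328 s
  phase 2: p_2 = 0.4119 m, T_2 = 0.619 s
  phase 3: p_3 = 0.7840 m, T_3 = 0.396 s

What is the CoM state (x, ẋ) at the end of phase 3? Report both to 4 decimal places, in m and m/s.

phase 1: p=0.1545, T=0.328, ωT=1.060719, cosh=1.617327, sinh=1.271120; start (x,ẋ)=(0.061000, 0.572700) → end (x,ẋ)=(0.228386, 0.541895)
phase 2: p=0.4119, T=0.619, ωT=2.001784, cosh=3.768672, sinh=3.633578; start (x,ẋ)=(0.228386, 0.541895) → end (x,ẋ)=(0.329164, -0.114180)
phase 3: p=0.7840, T=0.396, ωT=1.280624, cosh=1.938375, sinh=1.660511; start (x,ẋ)=(0.329164, -0.114180) → end (x,ẋ)=(-0.156271, -2.663760)

x = -0.1563, ẋ = -2.6638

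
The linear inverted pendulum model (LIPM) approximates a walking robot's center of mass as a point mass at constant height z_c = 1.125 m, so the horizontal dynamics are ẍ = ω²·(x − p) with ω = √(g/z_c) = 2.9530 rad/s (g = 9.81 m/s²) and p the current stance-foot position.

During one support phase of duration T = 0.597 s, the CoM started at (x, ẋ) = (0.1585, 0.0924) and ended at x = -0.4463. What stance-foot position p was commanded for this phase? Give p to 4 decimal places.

ωT = 2.9530·0.597 = 1.762941; cosh(ωT) = 3.000548, sinh(ωT) = 2.829009
x(T) = p + (x₀−p)·cosh(ωT) + (ẋ₀/ω)·sinh(ωT) ⇒ p·(1 − cosh) = x(T) − x₀·cosh − (ẋ₀/ω)·sinh
numerator   = -0.4463 − (0.1585)·3.000548 − (0.0924/2.9530)·2.829009 = -1.010407
denominator = 1 − 3.000548 = -2.000548
p = -1.010407 / -2.000548 = 0.5051

p = 0.5051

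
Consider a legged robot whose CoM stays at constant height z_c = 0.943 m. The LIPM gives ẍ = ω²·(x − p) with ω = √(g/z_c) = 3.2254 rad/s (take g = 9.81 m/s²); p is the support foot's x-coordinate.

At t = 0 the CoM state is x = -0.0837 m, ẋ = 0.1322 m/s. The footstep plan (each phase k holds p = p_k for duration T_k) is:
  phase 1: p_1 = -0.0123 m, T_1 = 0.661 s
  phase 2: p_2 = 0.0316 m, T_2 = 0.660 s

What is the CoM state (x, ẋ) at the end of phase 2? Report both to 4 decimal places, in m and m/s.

x = -1.2339, ẋ = -4.0597

phase 1: p=-0.0123, T=0.661, ωT=2.131989, cosh=4.275113, sinh=4.156511; start (x,ẋ)=(-0.083700, 0.132200) → end (x,ẋ)=(-0.147179, -0.392048)
phase 2: p=0.0316, T=0.660, ωT=2.128764, cosh=4.261728, sinh=4.142744; start (x,ẋ)=(-0.147179, -0.392048) → end (x,ẋ)=(-1.233861, -4.059654)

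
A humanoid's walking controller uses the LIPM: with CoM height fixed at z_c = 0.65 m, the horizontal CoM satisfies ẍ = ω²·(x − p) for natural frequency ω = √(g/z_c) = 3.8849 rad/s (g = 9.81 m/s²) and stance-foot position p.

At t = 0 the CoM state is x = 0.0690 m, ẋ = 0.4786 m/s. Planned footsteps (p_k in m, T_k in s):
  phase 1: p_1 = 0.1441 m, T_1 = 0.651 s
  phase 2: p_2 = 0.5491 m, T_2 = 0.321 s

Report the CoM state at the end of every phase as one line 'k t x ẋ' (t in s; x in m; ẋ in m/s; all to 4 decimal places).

phase 1: p=0.1441, T=0.651, ωT=2.529070, cosh=6.310784, sinh=6.231051; start (x,ẋ)=(0.069000, 0.478600) → end (x,ẋ)=(0.437794, 1.202395)
phase 2: p=0.5491, T=0.321, ωT=1.247053, cosh=1.883711, sinh=1.596361; start (x,ẋ)=(0.437794, 1.202395) → end (x,ẋ)=(0.833513, 1.574678)

1 0.6510 0.4378 1.2024
2 0.9720 0.8335 1.5747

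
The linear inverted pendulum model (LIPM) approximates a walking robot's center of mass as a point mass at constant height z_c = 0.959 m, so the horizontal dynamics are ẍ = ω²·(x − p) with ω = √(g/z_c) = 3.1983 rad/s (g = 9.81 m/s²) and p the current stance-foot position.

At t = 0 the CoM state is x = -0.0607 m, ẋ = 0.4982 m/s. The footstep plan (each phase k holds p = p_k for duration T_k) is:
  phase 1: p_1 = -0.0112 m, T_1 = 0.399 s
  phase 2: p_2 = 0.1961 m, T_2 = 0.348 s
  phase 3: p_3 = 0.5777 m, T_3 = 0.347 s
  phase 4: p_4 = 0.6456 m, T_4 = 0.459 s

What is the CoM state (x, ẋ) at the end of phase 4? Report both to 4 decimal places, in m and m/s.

x = 1.4356, ẋ = 2.6905

phase 1: p=-0.0112, T=0.399, ωT=1.276122, cosh=1.930918, sinh=1.651800; start (x,ẋ)=(-0.060700, 0.498200) → end (x,ẋ)=(0.150521, 0.700477)
phase 2: p=0.1961, T=0.348, ωT=1.113008, cosh=1.686035, sinh=1.357466; start (x,ẋ)=(0.150521, 0.700477) → end (x,ẋ)=(0.416558, 0.983143)
phase 3: p=0.5777, T=0.347, ωT=1.109810, cosh=1.681702, sinh=1.352080; start (x,ẋ)=(0.416558, 0.983143) → end (x,ẋ)=(0.722331, 0.956518)
phase 4: p=0.6456, T=0.459, ωT=1.468020, cosh=2.285506, sinh=2.055125; start (x,ẋ)=(0.722331, 0.956518) → end (x,ẋ)=(1.435597, 2.690472)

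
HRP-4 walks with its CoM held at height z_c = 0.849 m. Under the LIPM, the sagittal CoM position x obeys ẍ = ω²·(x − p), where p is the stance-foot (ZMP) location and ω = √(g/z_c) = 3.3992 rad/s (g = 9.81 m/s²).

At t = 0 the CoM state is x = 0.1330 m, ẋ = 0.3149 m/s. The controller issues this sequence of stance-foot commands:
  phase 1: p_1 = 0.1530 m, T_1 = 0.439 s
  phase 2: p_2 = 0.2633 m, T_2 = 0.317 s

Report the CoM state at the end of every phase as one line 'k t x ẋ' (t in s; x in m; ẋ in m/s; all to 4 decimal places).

phase 1: p=0.1530, T=0.439, ωT=1.492249, cosh=2.335976, sinh=2.111109; start (x,ẋ)=(0.133000, 0.314900) → end (x,ẋ)=(0.301852, 0.592077)
phase 2: p=0.2633, T=0.317, ωT=1.077546, cosh=1.638947, sinh=1.298517; start (x,ẋ)=(0.301852, 0.592077) → end (x,ẋ)=(0.552663, 1.140550)

1 0.4390 0.3019 0.5921
2 0.7560 0.5527 1.1406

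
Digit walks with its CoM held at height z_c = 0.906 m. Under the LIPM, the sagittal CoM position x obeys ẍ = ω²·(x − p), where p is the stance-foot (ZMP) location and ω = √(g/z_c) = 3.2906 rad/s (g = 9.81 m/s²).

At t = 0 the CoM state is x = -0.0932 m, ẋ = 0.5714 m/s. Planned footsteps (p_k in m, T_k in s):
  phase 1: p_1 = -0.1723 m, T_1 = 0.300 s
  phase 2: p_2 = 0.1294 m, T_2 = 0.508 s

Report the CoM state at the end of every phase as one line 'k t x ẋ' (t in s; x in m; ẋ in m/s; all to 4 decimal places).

phase 1: p=-0.1723, T=0.300, ωT=0.987180, cosh=1.528141, sinh=1.155515; start (x,ẋ)=(-0.093200, 0.571400) → end (x,ẋ)=(0.149227, 1.173945)
phase 2: p=0.1294, T=0.508, ωT=1.671625, cosh=2.754374, sinh=2.566432; start (x,ẋ)=(0.149227, 1.173945) → end (x,ẋ)=(1.099603, 3.400920)

1 0.3000 0.1492 1.1739
2 0.8080 1.0996 3.4009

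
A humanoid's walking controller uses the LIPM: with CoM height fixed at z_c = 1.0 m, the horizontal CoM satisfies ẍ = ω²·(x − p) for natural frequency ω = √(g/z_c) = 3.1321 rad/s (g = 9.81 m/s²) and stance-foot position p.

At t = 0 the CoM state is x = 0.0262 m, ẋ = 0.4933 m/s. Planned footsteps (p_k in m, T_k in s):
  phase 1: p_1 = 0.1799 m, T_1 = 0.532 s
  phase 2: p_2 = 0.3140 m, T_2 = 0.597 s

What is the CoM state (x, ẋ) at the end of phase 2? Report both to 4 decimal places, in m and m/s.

phase 1: p=0.1799, T=0.532, ωT=1.666277, cosh=2.740689, sinh=2.551740; start (x,ẋ)=(0.026200, 0.493300) → end (x,ẋ)=(0.160550, 0.123565)
phase 2: p=0.3140, T=0.597, ωT=1.869864, cosh=3.320778, sinh=3.166634; start (x,ẋ)=(0.160550, 0.123565) → end (x,ẋ)=(-0.070645, -1.111614)

x = -0.0706, ẋ = -1.1116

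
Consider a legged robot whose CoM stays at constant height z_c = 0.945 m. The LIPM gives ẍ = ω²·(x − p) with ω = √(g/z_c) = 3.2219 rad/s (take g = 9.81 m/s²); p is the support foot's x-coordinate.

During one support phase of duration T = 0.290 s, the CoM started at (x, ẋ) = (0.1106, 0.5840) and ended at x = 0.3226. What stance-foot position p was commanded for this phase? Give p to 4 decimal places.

p = 0.0746

ωT = 3.2219·0.290 = 0.934351; cosh(ωT) = 1.469201, sinh(ωT) = 1.076360
x(T) = p + (x₀−p)·cosh(ωT) + (ẋ₀/ω)·sinh(ωT) ⇒ p·(1 − cosh) = x(T) − x₀·cosh − (ẋ₀/ω)·sinh
numerator   = 0.3226 − (0.1106)·1.469201 − (0.5840/3.2219)·1.076360 = -0.034994
denominator = 1 − 1.469201 = -0.469201
p = -0.034994 / -0.469201 = 0.0746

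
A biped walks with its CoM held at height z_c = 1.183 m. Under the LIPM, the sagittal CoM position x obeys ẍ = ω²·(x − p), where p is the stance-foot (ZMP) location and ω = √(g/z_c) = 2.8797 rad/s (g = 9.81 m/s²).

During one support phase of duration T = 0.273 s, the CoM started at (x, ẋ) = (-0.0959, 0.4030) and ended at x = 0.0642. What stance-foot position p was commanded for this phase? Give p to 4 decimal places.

ωT = 2.8797·0.273 = 0.786158; cosh(ωT) = 1.325270, sinh(ωT) = 0.869678
x(T) = p + (x₀−p)·cosh(ωT) + (ẋ₀/ω)·sinh(ωT) ⇒ p·(1 − cosh) = x(T) − x₀·cosh − (ẋ₀/ω)·sinh
numerator   = 0.0642 − (-0.0959)·1.325270 − (0.4030/2.8797)·0.869678 = 0.069586
denominator = 1 − 1.325270 = -0.325270
p = 0.069586 / -0.325270 = -0.2139

p = -0.2139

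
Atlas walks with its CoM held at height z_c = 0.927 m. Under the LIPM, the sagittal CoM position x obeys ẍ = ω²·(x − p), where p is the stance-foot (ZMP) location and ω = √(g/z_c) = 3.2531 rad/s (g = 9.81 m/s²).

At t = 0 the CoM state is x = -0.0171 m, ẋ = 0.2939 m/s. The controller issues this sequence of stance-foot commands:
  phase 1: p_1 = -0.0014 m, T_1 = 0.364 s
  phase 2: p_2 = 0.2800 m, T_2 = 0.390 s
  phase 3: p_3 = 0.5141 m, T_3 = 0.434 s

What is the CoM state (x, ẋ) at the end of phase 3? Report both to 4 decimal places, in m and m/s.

phase 1: p=-0.0014, T=0.364, ωT=1.184128, cosh=1.786925, sinh=1.480912; start (x,ẋ)=(-0.017100, 0.293900) → end (x,ẋ)=(0.104338, 0.449542)
phase 2: p=0.2800, T=0.390, ωT=1.268709, cosh=1.918726, sinh=1.637532; start (x,ẋ)=(0.104338, 0.449542) → end (x,ẋ)=(0.169241, -0.073215)
phase 3: p=0.5141, T=0.434, ωT=1.411845, cosh=2.173607, sinh=1.929914; start (x,ẋ)=(0.169241, -0.073215) → end (x,ẋ)=(-0.278924, -2.324239)

x = -0.2789, ẋ = -2.3242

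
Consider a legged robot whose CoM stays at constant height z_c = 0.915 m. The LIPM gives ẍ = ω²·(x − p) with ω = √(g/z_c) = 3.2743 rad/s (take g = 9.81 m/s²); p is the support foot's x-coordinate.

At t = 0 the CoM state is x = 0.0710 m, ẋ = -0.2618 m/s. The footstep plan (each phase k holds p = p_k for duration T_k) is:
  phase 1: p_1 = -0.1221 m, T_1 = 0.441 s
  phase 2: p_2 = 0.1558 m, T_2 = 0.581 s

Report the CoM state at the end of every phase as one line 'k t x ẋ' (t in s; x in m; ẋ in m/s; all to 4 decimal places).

1 0.4410 0.1498 0.6794
2 1.0220 0.8152 2.2634

phase 1: p=-0.1221, T=0.441, ωT=1.443966, cosh=2.236730, sinh=2.000740; start (x,ẋ)=(0.071000, -0.261800) → end (x,ẋ)=(0.149841, 0.679427)
phase 2: p=0.1558, T=0.581, ωT=1.902368, cosh=3.425481, sinh=3.276266; start (x,ẋ)=(0.149841, 0.679427) → end (x,ẋ)=(0.815223, 2.263441)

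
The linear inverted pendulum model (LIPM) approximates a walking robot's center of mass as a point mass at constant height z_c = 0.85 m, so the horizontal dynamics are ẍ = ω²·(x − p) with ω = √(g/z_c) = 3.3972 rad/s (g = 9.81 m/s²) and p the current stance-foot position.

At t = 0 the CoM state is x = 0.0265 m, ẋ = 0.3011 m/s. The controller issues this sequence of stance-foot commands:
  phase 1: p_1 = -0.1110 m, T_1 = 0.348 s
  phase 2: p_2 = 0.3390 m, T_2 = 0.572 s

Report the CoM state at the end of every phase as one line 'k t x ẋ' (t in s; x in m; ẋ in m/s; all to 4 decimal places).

1 0.3480 0.2653 1.2274
2 0.9200 1.3116 3.5157

phase 1: p=-0.1110, T=0.348, ωT=1.182226, cosh=1.784110, sinh=1.477515; start (x,ẋ)=(0.026500, 0.301100) → end (x,ẋ)=(0.265270, 1.227365)
phase 2: p=0.3390, T=0.572, ωT=1.943198, cosh=3.562144, sinh=3.418899; start (x,ẋ)=(0.265270, 1.227365) → end (x,ẋ)=(1.311568, 3.515700)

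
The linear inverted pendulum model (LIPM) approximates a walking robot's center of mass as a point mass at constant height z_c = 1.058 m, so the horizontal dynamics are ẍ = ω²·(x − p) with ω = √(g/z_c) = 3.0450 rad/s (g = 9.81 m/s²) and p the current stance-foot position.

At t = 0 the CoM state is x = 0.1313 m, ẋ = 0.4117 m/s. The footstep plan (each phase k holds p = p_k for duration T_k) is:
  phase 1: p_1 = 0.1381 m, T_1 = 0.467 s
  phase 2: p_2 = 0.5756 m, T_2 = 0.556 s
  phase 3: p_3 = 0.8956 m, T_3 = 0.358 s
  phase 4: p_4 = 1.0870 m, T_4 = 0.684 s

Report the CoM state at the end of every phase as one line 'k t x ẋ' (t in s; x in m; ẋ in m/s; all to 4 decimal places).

1 0.4670 0.3871 0.8626
2 1.0230 0.7899 0.9167
3 1.3810 1.1177 1.0928
4 2.0650 2.6301 4.8234

phase 1: p=0.1381, T=0.467, ωT=1.422015, cosh=2.193346, sinh=1.952119; start (x,ẋ)=(0.131300, 0.411700) → end (x,ẋ)=(0.387122, 0.862580)
phase 2: p=0.5756, T=0.556, ωT=1.693020, cosh=2.809918, sinh=2.625955; start (x,ẋ)=(0.387122, 0.862580) → end (x,ẋ)=(0.789866, 0.916703)
phase 3: p=0.8956, T=0.358, ωT=1.090110, cosh=1.655390, sinh=1.319211; start (x,ẋ)=(0.789866, 0.916703) → end (x,ẋ)=(1.117720, 1.092769)
phase 4: p=1.0870, T=0.684, ωT=2.082780, cosh=4.075668, sinh=3.951084; start (x,ẋ)=(1.117720, 1.092769) → end (x,ẋ)=(2.630143, 4.823357)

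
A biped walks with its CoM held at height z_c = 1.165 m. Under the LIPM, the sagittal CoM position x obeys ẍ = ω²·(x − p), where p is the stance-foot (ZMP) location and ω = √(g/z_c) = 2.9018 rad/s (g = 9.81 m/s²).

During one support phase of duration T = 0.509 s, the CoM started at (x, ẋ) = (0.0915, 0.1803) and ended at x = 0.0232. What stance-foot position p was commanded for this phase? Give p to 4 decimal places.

ωT = 2.9018·0.509 = 1.477016; cosh(ωT) = 2.304088, sinh(ωT) = 2.075770
x(T) = p + (x₀−p)·cosh(ωT) + (ẋ₀/ω)·sinh(ωT) ⇒ p·(1 − cosh) = x(T) − x₀·cosh − (ẋ₀/ω)·sinh
numerator   = 0.0232 − (0.0915)·2.304088 − (0.1803/2.9018)·2.075770 = -0.316600
denominator = 1 − 2.304088 = -1.304088
p = -0.316600 / -1.304088 = 0.2428

p = 0.2428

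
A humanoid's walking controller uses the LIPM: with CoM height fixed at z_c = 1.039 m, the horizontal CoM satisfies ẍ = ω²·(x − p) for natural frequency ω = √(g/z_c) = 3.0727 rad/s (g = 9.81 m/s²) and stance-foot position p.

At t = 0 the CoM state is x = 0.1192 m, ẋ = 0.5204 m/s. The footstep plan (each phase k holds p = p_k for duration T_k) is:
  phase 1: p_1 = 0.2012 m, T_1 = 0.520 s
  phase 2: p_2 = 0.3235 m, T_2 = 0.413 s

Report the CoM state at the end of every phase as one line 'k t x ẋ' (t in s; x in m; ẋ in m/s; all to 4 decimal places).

1 0.5200 0.3916 0.7415
2 0.9330 0.8496 1.7661

phase 1: p=0.2012, T=0.520, ωT=1.597804, cosh=2.572254, sinh=2.369914; start (x,ẋ)=(0.119200, 0.520400) → end (x,ẋ)=(0.391650, 0.741474)
phase 2: p=0.3235, T=0.413, ωT=1.269025, cosh=1.919244, sinh=1.638139; start (x,ẋ)=(0.391650, 0.741474) → end (x,ẋ)=(0.849595, 1.766101)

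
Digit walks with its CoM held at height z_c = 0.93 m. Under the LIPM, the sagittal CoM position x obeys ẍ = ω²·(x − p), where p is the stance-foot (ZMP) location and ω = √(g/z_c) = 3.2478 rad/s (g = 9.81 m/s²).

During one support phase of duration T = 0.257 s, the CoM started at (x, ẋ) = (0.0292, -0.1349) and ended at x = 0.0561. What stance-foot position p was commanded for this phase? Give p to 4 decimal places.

p = -0.1489

ωT = 3.2478·0.257 = 0.834685; cosh(ωT) = 1.369049, sinh(ωT) = 0.935038
x(T) = p + (x₀−p)·cosh(ωT) + (ẋ₀/ω)·sinh(ωT) ⇒ p·(1 − cosh) = x(T) − x₀·cosh − (ẋ₀/ω)·sinh
numerator   = 0.0561 − (0.0292)·1.369049 − (-0.1349/3.2478)·0.935038 = 0.054961
denominator = 1 − 1.369049 = -0.369049
p = 0.054961 / -0.369049 = -0.1489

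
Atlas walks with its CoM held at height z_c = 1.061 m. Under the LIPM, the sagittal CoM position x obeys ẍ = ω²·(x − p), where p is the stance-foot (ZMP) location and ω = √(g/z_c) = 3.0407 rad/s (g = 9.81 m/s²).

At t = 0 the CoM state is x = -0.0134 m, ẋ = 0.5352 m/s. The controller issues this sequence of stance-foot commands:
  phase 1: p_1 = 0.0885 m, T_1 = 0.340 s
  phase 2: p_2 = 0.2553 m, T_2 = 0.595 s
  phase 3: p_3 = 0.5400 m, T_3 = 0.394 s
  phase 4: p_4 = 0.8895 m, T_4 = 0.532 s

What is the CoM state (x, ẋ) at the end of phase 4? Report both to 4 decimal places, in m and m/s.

phase 1: p=0.0885, T=0.340, ωT=1.033838, cosh=1.583738, sinh=1.228099; start (x,ẋ)=(-0.013400, 0.535200) → end (x,ẋ)=(0.143277, 0.467094)
phase 2: p=0.2553, T=0.595, ωT=1.809217, cosh=3.134722, sinh=2.970940; start (x,ẋ)=(0.143277, 0.467094) → end (x,ẋ)=(0.360517, 0.452225)
phase 3: p=0.5400, T=0.394, ωT=1.198036, cosh=1.807694, sinh=1.505908; start (x,ẋ)=(0.360517, 0.452225) → end (x,ẋ)=(0.439515, -0.004368)
phase 4: p=0.8895, T=0.532, ωT=1.617652, cosh=2.619803, sinh=2.421439; start (x,ẋ)=(0.439515, -0.004368) → end (x,ẋ)=(-0.292850, -3.324623)

x = -0.2929, ẋ = -3.3246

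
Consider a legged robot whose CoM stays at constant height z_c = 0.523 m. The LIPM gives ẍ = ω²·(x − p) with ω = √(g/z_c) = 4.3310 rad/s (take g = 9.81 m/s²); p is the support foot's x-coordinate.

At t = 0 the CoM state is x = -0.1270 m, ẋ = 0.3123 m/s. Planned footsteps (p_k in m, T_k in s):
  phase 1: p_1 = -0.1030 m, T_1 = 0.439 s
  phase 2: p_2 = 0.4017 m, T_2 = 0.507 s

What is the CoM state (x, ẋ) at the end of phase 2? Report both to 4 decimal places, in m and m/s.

x = -0.4479, ẋ = -3.4294

phase 1: p=-0.1030, T=0.439, ωT=1.901309, cosh=3.422012, sinh=3.272640; start (x,ẋ)=(-0.127000, 0.312300) → end (x,ẋ)=(0.050855, 0.728523)
phase 2: p=0.4017, T=0.507, ωT=2.195817, cosh=4.549304, sinh=4.438037; start (x,ẋ)=(0.050855, 0.728523) → end (x,ẋ)=(-0.447871, -3.429358)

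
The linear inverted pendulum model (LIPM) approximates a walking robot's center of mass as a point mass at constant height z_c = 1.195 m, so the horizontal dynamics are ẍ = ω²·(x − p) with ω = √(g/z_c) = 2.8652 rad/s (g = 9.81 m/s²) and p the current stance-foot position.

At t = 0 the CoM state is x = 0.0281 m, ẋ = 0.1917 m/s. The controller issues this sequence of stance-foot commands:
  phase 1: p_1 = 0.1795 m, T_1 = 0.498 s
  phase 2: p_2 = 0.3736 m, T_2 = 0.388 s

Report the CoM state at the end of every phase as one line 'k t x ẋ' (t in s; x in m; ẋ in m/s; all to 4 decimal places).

phase 1: p=0.1795, T=0.498, ωT=1.426870, cosh=2.202849, sinh=1.962790; start (x,ẋ)=(0.028100, 0.191700) → end (x,ẋ)=(-0.022688, -0.429155)
phase 2: p=0.3736, T=0.388, ωT=1.111698, cosh=1.684257, sinh=1.355257; start (x,ẋ)=(-0.022688, -0.429155) → end (x,ẋ)=(-0.496844, -2.261627)

1 0.4980 -0.0227 -0.4292
2 0.8860 -0.4968 -2.2616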